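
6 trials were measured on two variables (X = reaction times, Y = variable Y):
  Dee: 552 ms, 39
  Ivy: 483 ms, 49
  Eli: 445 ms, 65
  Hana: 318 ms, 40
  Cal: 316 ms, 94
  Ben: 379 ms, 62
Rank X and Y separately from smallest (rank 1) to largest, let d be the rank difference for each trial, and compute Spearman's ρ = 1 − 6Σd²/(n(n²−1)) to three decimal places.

-0.600

Ranks of variable 1: 6, 5, 4, 2, 1, 3
Ranks of variable 2: 1, 3, 5, 2, 6, 4
d = r₁ − r₂: 5, 2, -1, 0, -5, -1
d²: 25, 4, 1, 0, 25, 1; Σd² = 56
ρ = 1 − 6·56/(6·35) = 1 − 336/210 = -0.600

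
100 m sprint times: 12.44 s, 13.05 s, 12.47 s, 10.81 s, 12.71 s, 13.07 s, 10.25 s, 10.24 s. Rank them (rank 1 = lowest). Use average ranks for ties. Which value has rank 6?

12.71

Sorted (ascending): 10.24, 10.25, 10.81, 12.44, 12.47, 12.71, 13.05, 13.07
No ties — each value takes its position as its rank.
Rank 6 → value 12.71.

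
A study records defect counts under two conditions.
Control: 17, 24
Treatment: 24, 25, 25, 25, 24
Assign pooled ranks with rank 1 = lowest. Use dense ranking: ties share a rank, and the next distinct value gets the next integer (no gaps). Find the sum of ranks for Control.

3

Sorted (ascending): 17, 24, 24, 24, 25, 25, 25
The 3 values of 24 share dense rank 2.
The 3 values of 25 share dense rank 3.
Remaining distinct values take the next consecutive integers.
Control values → pooled ranks: 17→1, 24→2
Rank sum = 1 + 2 = 3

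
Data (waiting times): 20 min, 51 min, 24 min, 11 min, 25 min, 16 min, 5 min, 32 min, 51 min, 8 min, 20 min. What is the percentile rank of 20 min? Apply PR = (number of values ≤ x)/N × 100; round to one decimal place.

N = 11.
Strictly below 20: 4. Equal to 20: 2.
PR = 6/11 × 100 = 54.5

54.5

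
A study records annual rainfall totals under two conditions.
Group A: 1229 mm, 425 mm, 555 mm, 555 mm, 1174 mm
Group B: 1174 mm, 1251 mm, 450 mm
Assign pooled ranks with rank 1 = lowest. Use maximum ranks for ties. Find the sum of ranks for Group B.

16

Sorted (ascending): 425, 450, 555, 555, 1174, 1174, 1229, 1251
The 2 values of 555 occupy positions 3–4 → each gets rank 4.
The 2 values of 1174 occupy positions 5–6 → each gets rank 6.
Group B values → pooled ranks: 1174→6, 1251→8, 450→2
Rank sum = 6 + 8 + 2 = 16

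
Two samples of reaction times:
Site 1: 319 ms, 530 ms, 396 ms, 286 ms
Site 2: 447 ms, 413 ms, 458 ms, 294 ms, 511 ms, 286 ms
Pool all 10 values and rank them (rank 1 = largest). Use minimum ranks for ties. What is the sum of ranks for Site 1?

Sorted (descending): 530, 511, 458, 447, 413, 396, 319, 294, 286, 286
The 2 values of 286 occupy positions 9–10 → each gets rank 9.
Site 1 values → pooled ranks: 319→7, 530→1, 396→6, 286→9
Rank sum = 7 + 1 + 6 + 9 = 23

23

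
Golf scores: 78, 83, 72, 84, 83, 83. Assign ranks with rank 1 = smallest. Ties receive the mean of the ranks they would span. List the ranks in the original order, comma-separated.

2, 4, 1, 6, 4, 4

Sorted (ascending): 72, 78, 83, 83, 83, 84
The 3 values of 83 occupy positions 3–5 → average rank 4.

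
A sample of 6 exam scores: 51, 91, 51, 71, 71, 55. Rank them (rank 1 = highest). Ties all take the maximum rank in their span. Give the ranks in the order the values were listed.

Sorted (descending): 91, 71, 71, 55, 51, 51
The 2 values of 71 occupy positions 2–3 → each gets rank 3.
The 2 values of 51 occupy positions 5–6 → each gets rank 6.

6, 1, 6, 3, 3, 4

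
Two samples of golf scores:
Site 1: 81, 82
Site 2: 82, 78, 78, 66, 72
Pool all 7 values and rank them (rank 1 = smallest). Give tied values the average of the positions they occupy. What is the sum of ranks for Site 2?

Sorted (ascending): 66, 72, 78, 78, 81, 82, 82
The 2 values of 78 occupy positions 3–4 → average rank (3+4)/2 = 3.5.
The 2 values of 82 occupy positions 6–7 → average rank (6+7)/2 = 6.5.
Site 2 values → pooled ranks: 82→6.5, 78→3.5, 78→3.5, 66→1, 72→2
Rank sum = 6.5 + 3.5 + 3.5 + 1 + 2 = 16.5

16.5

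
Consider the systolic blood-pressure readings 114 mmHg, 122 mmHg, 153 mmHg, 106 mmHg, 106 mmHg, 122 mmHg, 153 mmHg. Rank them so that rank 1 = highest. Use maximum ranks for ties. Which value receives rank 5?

Sorted (descending): 153, 153, 122, 122, 114, 106, 106
The 2 values of 153 occupy positions 1–2 → each gets rank 2.
The 2 values of 122 occupy positions 3–4 → each gets rank 4.
The 2 values of 106 occupy positions 6–7 → each gets rank 7.
Rank 5 → value 114.

114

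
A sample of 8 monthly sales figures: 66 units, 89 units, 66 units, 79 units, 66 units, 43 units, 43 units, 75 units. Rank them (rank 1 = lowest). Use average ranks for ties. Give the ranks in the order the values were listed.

4, 8, 4, 7, 4, 1.5, 1.5, 6

Sorted (ascending): 43, 43, 66, 66, 66, 75, 79, 89
The 2 values of 43 occupy positions 1–2 → average rank (1+2)/2 = 1.5.
The 3 values of 66 occupy positions 3–5 → average rank 4.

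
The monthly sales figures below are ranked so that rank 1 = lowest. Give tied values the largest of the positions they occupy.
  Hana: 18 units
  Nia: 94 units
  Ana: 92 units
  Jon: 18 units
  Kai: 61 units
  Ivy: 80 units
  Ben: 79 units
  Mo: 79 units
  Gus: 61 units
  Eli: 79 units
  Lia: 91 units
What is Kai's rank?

4

Sorted (ascending): 18, 18, 61, 61, 79, 79, 79, 80, 91, 92, 94
The 2 values of 18 occupy positions 1–2 → each gets rank 2.
The 2 values of 61 occupy positions 3–4 → each gets rank 4.
The 3 values of 79 occupy positions 5–7 → each gets rank 7.
Kai has value 61 units → rank 4.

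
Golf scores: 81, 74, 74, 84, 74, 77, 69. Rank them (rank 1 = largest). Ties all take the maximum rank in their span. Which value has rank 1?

84

Sorted (descending): 84, 81, 77, 74, 74, 74, 69
The 3 values of 74 occupy positions 4–6 → each gets rank 6.
Rank 1 → value 84.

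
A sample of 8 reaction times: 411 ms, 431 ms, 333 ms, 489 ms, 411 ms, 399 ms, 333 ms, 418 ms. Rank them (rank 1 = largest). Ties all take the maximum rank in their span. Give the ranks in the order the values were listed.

5, 2, 8, 1, 5, 6, 8, 3

Sorted (descending): 489, 431, 418, 411, 411, 399, 333, 333
The 2 values of 411 occupy positions 4–5 → each gets rank 5.
The 2 values of 333 occupy positions 7–8 → each gets rank 8.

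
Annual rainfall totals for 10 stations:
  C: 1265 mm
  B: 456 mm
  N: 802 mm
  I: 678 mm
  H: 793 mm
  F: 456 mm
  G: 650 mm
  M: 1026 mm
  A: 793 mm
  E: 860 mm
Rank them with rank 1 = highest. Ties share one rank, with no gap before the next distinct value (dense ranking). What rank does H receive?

Sorted (descending): 1265, 1026, 860, 802, 793, 793, 678, 650, 456, 456
The 2 values of 793 share dense rank 5.
The 2 values of 456 share dense rank 8.
Remaining distinct values take the next consecutive integers.
H has value 793 mm → rank 5.

5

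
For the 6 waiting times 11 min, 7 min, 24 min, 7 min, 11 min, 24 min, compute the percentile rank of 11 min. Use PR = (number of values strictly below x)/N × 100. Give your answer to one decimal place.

N = 6.
Strictly below 11: 2. Equal to 11: 2.
PR = 2/6 × 100 = 33.3

33.3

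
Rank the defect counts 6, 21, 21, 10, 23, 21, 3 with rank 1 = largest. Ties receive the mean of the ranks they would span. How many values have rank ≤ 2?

1

Sorted (descending): 23, 21, 21, 21, 10, 6, 3
The 3 values of 21 occupy positions 2–4 → average rank 3.
Ranks ≤ 2: {1} → 1 value.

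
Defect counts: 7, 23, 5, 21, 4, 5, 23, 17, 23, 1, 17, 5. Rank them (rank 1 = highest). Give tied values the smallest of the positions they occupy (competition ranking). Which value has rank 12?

Sorted (descending): 23, 23, 23, 21, 17, 17, 7, 5, 5, 5, 4, 1
The 3 values of 23 occupy positions 1–3 → each gets rank 1.
The 2 values of 17 occupy positions 5–6 → each gets rank 5.
The 3 values of 5 occupy positions 8–10 → each gets rank 8.
Rank 12 → value 1.

1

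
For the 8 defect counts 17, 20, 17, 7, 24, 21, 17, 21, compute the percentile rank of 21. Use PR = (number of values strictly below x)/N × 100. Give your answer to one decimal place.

62.5

N = 8.
Strictly below 21: 5. Equal to 21: 2.
PR = 5/8 × 100 = 62.5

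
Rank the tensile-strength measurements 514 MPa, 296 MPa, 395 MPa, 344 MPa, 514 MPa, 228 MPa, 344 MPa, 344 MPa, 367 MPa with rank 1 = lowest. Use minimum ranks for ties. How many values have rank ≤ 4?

Sorted (ascending): 228, 296, 344, 344, 344, 367, 395, 514, 514
The 3 values of 344 occupy positions 3–5 → each gets rank 3.
The 2 values of 514 occupy positions 8–9 → each gets rank 8.
Ranks ≤ 4: {1, 2, 3, 3, 3} → 5 values.

5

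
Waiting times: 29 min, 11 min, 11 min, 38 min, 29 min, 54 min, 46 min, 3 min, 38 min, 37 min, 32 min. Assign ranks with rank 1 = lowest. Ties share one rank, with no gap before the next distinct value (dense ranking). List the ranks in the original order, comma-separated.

3, 2, 2, 6, 3, 8, 7, 1, 6, 5, 4

Sorted (ascending): 3, 11, 11, 29, 29, 32, 37, 38, 38, 46, 54
The 2 values of 11 share dense rank 2.
The 2 values of 29 share dense rank 3.
The 2 values of 38 share dense rank 6.
Remaining distinct values take the next consecutive integers.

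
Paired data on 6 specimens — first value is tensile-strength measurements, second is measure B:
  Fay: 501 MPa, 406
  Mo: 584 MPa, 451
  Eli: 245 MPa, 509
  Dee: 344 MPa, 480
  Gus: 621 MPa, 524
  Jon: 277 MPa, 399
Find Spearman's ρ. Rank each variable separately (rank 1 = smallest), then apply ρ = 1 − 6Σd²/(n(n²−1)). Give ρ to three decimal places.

Ranks of variable 1: 4, 5, 1, 3, 6, 2
Ranks of variable 2: 2, 3, 5, 4, 6, 1
d = r₁ − r₂: 2, 2, -4, -1, 0, 1
d²: 4, 4, 16, 1, 0, 1; Σd² = 26
ρ = 1 − 6·26/(6·35) = 1 − 156/210 = 0.257

0.257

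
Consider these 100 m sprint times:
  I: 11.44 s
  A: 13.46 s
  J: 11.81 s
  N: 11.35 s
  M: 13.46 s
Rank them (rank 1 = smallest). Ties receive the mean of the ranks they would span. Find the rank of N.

1

Sorted (ascending): 11.35, 11.44, 11.81, 13.46, 13.46
The 2 values of 13.46 occupy positions 4–5 → average rank (4+5)/2 = 4.5.
N has value 11.35 s → rank 1.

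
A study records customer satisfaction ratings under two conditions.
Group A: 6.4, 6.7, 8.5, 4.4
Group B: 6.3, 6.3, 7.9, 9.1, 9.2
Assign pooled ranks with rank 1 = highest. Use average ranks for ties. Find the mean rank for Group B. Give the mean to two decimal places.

Sorted (descending): 9.2, 9.1, 8.5, 7.9, 6.7, 6.4, 6.3, 6.3, 4.4
The 2 values of 6.3 occupy positions 7–8 → average rank (7+8)/2 = 7.5.
Group B values → pooled ranks: 6.3→7.5, 6.3→7.5, 7.9→4, 9.1→2, 9.2→1
Mean rank = (7.5 + 7.5 + 4 + 2 + 1) / 5 = 4.40

4.40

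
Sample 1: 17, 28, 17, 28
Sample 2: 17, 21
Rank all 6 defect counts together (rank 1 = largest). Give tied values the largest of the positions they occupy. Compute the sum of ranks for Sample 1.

16

Sorted (descending): 28, 28, 21, 17, 17, 17
The 2 values of 28 occupy positions 1–2 → each gets rank 2.
The 3 values of 17 occupy positions 4–6 → each gets rank 6.
Sample 1 values → pooled ranks: 17→6, 28→2, 17→6, 28→2
Rank sum = 6 + 2 + 6 + 2 = 16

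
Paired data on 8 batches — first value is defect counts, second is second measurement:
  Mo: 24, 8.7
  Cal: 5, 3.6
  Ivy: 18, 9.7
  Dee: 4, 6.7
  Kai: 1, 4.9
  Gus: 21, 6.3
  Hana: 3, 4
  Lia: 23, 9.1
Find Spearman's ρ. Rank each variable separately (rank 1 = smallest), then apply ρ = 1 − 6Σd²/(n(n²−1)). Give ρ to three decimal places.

0.595

Ranks of variable 1: 8, 4, 5, 3, 1, 6, 2, 7
Ranks of variable 2: 6, 1, 8, 5, 3, 4, 2, 7
d = r₁ − r₂: 2, 3, -3, -2, -2, 2, 0, 0
d²: 4, 9, 9, 4, 4, 4, 0, 0; Σd² = 34
ρ = 1 − 6·34/(8·63) = 1 − 204/504 = 0.595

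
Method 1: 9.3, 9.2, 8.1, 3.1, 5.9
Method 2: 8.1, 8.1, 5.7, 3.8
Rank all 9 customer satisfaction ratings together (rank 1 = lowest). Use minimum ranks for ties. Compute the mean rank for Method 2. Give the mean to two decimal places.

Sorted (ascending): 3.1, 3.8, 5.7, 5.9, 8.1, 8.1, 8.1, 9.2, 9.3
The 3 values of 8.1 occupy positions 5–7 → each gets rank 5.
Method 2 values → pooled ranks: 8.1→5, 8.1→5, 5.7→3, 3.8→2
Mean rank = (5 + 5 + 3 + 2) / 4 = 3.75

3.75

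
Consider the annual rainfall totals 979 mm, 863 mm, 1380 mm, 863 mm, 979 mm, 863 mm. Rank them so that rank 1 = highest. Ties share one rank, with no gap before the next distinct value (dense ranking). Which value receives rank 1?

Sorted (descending): 1380, 979, 979, 863, 863, 863
The 2 values of 979 share dense rank 2.
The 3 values of 863 share dense rank 3.
Remaining distinct values take the next consecutive integers.
Rank 1 → value 1380.

1380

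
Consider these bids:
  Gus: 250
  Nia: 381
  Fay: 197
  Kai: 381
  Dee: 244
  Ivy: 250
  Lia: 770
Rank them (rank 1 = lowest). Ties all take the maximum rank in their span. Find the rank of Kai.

6

Sorted (ascending): 197, 244, 250, 250, 381, 381, 770
The 2 values of 250 occupy positions 3–4 → each gets rank 4.
The 2 values of 381 occupy positions 5–6 → each gets rank 6.
Kai has value 381 → rank 6.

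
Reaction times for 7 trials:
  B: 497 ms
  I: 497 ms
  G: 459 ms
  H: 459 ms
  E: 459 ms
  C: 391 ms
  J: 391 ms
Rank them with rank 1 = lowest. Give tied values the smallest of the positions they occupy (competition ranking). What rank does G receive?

3

Sorted (ascending): 391, 391, 459, 459, 459, 497, 497
The 2 values of 391 occupy positions 1–2 → each gets rank 1.
The 3 values of 459 occupy positions 3–5 → each gets rank 3.
The 2 values of 497 occupy positions 6–7 → each gets rank 6.
G has value 459 ms → rank 3.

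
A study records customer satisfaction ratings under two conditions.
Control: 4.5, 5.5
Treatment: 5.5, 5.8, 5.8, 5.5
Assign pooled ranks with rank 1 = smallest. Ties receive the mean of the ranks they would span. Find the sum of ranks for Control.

4

Sorted (ascending): 4.5, 5.5, 5.5, 5.5, 5.8, 5.8
The 3 values of 5.5 occupy positions 2–4 → average rank 3.
The 2 values of 5.8 occupy positions 5–6 → average rank (5+6)/2 = 5.5.
Control values → pooled ranks: 4.5→1, 5.5→3
Rank sum = 1 + 3 = 4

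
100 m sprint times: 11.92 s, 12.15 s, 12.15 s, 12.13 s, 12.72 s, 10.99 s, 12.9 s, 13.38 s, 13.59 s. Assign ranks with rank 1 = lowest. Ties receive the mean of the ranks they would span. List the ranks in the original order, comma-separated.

Sorted (ascending): 10.99, 11.92, 12.13, 12.15, 12.15, 12.72, 12.9, 13.38, 13.59
The 2 values of 12.15 occupy positions 4–5 → average rank (4+5)/2 = 4.5.

2, 4.5, 4.5, 3, 6, 1, 7, 8, 9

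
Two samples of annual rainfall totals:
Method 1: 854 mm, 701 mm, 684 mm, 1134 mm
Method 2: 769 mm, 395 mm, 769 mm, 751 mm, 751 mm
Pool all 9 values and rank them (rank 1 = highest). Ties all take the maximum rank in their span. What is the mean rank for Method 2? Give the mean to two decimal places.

5.80

Sorted (descending): 1134, 854, 769, 769, 751, 751, 701, 684, 395
The 2 values of 769 occupy positions 3–4 → each gets rank 4.
The 2 values of 751 occupy positions 5–6 → each gets rank 6.
Method 2 values → pooled ranks: 769→4, 395→9, 769→4, 751→6, 751→6
Mean rank = (4 + 9 + 4 + 6 + 6) / 5 = 5.80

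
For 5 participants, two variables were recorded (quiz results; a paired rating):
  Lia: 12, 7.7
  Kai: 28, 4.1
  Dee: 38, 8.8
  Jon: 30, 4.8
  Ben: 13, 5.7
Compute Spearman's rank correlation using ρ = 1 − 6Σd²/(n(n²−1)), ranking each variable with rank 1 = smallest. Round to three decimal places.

0.100

Ranks of variable 1: 1, 3, 5, 4, 2
Ranks of variable 2: 4, 1, 5, 2, 3
d = r₁ − r₂: -3, 2, 0, 2, -1
d²: 9, 4, 0, 4, 1; Σd² = 18
ρ = 1 − 6·18/(5·24) = 1 − 108/120 = 0.100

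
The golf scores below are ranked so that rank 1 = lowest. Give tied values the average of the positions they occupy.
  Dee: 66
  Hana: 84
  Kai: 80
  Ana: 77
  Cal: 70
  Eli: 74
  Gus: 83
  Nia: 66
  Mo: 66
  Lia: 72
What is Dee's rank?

2

Sorted (ascending): 66, 66, 66, 70, 72, 74, 77, 80, 83, 84
The 3 values of 66 occupy positions 1–3 → average rank 2.
Dee has value 66 → rank 2.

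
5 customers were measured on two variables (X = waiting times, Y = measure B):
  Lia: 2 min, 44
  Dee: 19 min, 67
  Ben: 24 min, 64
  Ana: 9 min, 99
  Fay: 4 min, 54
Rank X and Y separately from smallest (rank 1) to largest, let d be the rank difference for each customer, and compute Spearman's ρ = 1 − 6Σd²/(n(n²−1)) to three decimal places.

Ranks of variable 1: 1, 4, 5, 3, 2
Ranks of variable 2: 1, 4, 3, 5, 2
d = r₁ − r₂: 0, 0, 2, -2, 0
d²: 0, 0, 4, 4, 0; Σd² = 8
ρ = 1 − 6·8/(5·24) = 1 − 48/120 = 0.600

0.600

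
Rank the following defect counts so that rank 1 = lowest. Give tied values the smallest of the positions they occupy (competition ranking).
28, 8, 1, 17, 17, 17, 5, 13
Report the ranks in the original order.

Sorted (ascending): 1, 5, 8, 13, 17, 17, 17, 28
The 3 values of 17 occupy positions 5–7 → each gets rank 5.

8, 3, 1, 5, 5, 5, 2, 4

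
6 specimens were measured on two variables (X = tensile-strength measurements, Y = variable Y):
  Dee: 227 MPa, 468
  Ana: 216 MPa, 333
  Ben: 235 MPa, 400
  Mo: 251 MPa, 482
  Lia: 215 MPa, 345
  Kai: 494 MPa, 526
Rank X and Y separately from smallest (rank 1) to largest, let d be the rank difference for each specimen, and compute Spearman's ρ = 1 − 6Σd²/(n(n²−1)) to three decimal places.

Ranks of variable 1: 3, 2, 4, 5, 1, 6
Ranks of variable 2: 4, 1, 3, 5, 2, 6
d = r₁ − r₂: -1, 1, 1, 0, -1, 0
d²: 1, 1, 1, 0, 1, 0; Σd² = 4
ρ = 1 − 6·4/(6·35) = 1 − 24/210 = 0.886

0.886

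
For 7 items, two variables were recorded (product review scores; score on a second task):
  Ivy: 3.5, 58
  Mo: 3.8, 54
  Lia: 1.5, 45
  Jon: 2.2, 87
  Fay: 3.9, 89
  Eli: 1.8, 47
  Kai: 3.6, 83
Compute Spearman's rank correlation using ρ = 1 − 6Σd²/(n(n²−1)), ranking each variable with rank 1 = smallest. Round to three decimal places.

Ranks of variable 1: 4, 6, 1, 3, 7, 2, 5
Ranks of variable 2: 4, 3, 1, 6, 7, 2, 5
d = r₁ − r₂: 0, 3, 0, -3, 0, 0, 0
d²: 0, 9, 0, 9, 0, 0, 0; Σd² = 18
ρ = 1 − 6·18/(7·48) = 1 − 108/336 = 0.679

0.679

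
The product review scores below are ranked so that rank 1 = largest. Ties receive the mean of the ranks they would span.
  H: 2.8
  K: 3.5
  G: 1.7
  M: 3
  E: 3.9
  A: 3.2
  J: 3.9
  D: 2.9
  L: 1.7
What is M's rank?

5

Sorted (descending): 3.9, 3.9, 3.5, 3.2, 3, 2.9, 2.8, 1.7, 1.7
The 2 values of 3.9 occupy positions 1–2 → average rank (1+2)/2 = 1.5.
The 2 values of 1.7 occupy positions 8–9 → average rank (8+9)/2 = 8.5.
M has value 3 → rank 5.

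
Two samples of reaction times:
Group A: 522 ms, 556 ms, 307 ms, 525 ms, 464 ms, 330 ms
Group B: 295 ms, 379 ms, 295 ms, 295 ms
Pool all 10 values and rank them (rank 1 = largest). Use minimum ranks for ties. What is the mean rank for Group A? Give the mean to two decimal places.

Sorted (descending): 556, 525, 522, 464, 379, 330, 307, 295, 295, 295
The 3 values of 295 occupy positions 8–10 → each gets rank 8.
Group A values → pooled ranks: 522→3, 556→1, 307→7, 525→2, 464→4, 330→6
Mean rank = (3 + 1 + 7 + 2 + 4 + 6) / 6 = 3.83

3.83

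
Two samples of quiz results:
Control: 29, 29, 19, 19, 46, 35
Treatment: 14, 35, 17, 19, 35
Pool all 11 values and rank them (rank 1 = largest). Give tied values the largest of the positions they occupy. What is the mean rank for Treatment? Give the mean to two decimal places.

7.60

Sorted (descending): 46, 35, 35, 35, 29, 29, 19, 19, 19, 17, 14
The 3 values of 35 occupy positions 2–4 → each gets rank 4.
The 2 values of 29 occupy positions 5–6 → each gets rank 6.
The 3 values of 19 occupy positions 7–9 → each gets rank 9.
Treatment values → pooled ranks: 14→11, 35→4, 17→10, 19→9, 35→4
Mean rank = (11 + 4 + 10 + 9 + 4) / 5 = 7.60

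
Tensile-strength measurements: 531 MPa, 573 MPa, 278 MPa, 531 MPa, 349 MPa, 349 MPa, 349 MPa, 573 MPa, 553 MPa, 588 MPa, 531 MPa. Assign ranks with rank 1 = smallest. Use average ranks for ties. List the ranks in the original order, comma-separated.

Sorted (ascending): 278, 349, 349, 349, 531, 531, 531, 553, 573, 573, 588
The 3 values of 349 occupy positions 2–4 → average rank 3.
The 3 values of 531 occupy positions 5–7 → average rank 6.
The 2 values of 573 occupy positions 9–10 → average rank (9+10)/2 = 9.5.

6, 9.5, 1, 6, 3, 3, 3, 9.5, 8, 11, 6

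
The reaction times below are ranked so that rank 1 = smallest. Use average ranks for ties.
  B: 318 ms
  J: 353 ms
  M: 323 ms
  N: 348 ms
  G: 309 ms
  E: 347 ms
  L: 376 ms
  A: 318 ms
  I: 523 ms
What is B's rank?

2.5

Sorted (ascending): 309, 318, 318, 323, 347, 348, 353, 376, 523
The 2 values of 318 occupy positions 2–3 → average rank (2+3)/2 = 2.5.
B has value 318 ms → rank 2.5.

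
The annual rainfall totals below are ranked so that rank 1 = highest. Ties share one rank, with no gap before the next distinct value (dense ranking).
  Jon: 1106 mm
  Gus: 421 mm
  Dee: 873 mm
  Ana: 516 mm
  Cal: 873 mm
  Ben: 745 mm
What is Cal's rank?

Sorted (descending): 1106, 873, 873, 745, 516, 421
The 2 values of 873 share dense rank 2.
Remaining distinct values take the next consecutive integers.
Cal has value 873 mm → rank 2.

2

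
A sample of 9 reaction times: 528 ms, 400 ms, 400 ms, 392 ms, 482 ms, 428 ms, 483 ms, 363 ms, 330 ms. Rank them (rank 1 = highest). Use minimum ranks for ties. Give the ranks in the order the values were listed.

1, 5, 5, 7, 3, 4, 2, 8, 9

Sorted (descending): 528, 483, 482, 428, 400, 400, 392, 363, 330
The 2 values of 400 occupy positions 5–6 → each gets rank 5.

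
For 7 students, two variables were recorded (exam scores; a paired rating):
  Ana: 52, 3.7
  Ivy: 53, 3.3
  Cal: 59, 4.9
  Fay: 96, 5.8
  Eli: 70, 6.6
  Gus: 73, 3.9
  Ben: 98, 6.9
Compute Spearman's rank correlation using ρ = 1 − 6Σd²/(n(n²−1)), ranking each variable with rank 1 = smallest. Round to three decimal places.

0.786

Ranks of variable 1: 1, 2, 3, 6, 4, 5, 7
Ranks of variable 2: 2, 1, 4, 5, 6, 3, 7
d = r₁ − r₂: -1, 1, -1, 1, -2, 2, 0
d²: 1, 1, 1, 1, 4, 4, 0; Σd² = 12
ρ = 1 − 6·12/(7·48) = 1 − 72/336 = 0.786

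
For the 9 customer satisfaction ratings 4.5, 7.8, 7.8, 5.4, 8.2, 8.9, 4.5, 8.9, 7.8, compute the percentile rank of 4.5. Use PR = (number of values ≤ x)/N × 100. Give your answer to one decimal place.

22.2

N = 9.
Strictly below 4.5: 0. Equal to 4.5: 2.
PR = 2/9 × 100 = 22.2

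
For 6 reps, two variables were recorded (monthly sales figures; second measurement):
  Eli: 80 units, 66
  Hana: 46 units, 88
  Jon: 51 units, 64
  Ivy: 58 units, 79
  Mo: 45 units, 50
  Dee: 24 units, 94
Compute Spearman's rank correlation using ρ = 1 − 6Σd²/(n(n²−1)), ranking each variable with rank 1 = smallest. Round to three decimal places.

-0.257

Ranks of variable 1: 6, 3, 4, 5, 2, 1
Ranks of variable 2: 3, 5, 2, 4, 1, 6
d = r₁ − r₂: 3, -2, 2, 1, 1, -5
d²: 9, 4, 4, 1, 1, 25; Σd² = 44
ρ = 1 − 6·44/(6·35) = 1 − 264/210 = -0.257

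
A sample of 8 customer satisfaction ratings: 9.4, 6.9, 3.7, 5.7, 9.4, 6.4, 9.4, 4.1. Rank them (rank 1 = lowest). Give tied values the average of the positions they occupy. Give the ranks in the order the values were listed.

Sorted (ascending): 3.7, 4.1, 5.7, 6.4, 6.9, 9.4, 9.4, 9.4
The 3 values of 9.4 occupy positions 6–8 → average rank 7.

7, 5, 1, 3, 7, 4, 7, 2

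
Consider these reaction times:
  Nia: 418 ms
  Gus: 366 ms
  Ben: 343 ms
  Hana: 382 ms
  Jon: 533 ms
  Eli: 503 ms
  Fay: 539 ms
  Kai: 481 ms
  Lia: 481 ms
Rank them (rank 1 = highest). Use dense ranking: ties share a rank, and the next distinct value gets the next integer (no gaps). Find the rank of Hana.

6

Sorted (descending): 539, 533, 503, 481, 481, 418, 382, 366, 343
The 2 values of 481 share dense rank 4.
Remaining distinct values take the next consecutive integers.
Hana has value 382 ms → rank 6.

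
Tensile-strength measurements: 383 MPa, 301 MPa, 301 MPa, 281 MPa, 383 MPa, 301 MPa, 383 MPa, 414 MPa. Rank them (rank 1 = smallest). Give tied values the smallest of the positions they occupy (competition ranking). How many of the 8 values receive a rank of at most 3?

4

Sorted (ascending): 281, 301, 301, 301, 383, 383, 383, 414
The 3 values of 301 occupy positions 2–4 → each gets rank 2.
The 3 values of 383 occupy positions 5–7 → each gets rank 5.
Ranks ≤ 3: {1, 2, 2, 2} → 4 values.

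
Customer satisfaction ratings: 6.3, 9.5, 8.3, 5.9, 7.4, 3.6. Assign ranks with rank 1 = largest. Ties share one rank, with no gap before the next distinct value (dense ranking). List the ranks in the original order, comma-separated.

4, 1, 2, 5, 3, 6

Sorted (descending): 9.5, 8.3, 7.4, 6.3, 5.9, 3.6
No ties — each value takes its position as its rank.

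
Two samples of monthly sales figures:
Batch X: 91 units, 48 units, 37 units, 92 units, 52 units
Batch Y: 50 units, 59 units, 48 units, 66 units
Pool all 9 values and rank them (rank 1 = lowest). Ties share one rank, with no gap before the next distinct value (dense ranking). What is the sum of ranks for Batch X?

Sorted (ascending): 37, 48, 48, 50, 52, 59, 66, 91, 92
The 2 values of 48 share dense rank 2.
Remaining distinct values take the next consecutive integers.
Batch X values → pooled ranks: 91→7, 48→2, 37→1, 92→8, 52→4
Rank sum = 7 + 2 + 1 + 8 + 4 = 22

22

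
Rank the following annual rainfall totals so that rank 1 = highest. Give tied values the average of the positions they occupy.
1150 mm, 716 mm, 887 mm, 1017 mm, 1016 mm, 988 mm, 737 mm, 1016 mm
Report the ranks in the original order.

1, 8, 6, 2, 3.5, 5, 7, 3.5

Sorted (descending): 1150, 1017, 1016, 1016, 988, 887, 737, 716
The 2 values of 1016 occupy positions 3–4 → average rank (3+4)/2 = 3.5.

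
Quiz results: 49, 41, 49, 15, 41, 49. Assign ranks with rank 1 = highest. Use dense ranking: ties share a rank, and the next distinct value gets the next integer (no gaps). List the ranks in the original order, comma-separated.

1, 2, 1, 3, 2, 1

Sorted (descending): 49, 49, 49, 41, 41, 15
The 3 values of 49 share dense rank 1.
The 2 values of 41 share dense rank 2.
Remaining distinct values take the next consecutive integers.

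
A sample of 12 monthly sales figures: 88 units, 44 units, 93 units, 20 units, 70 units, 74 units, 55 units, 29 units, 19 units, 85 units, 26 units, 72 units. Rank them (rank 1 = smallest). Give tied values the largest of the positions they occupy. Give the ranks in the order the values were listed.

11, 5, 12, 2, 7, 9, 6, 4, 1, 10, 3, 8

Sorted (ascending): 19, 20, 26, 29, 44, 55, 70, 72, 74, 85, 88, 93
No ties — each value takes its position as its rank.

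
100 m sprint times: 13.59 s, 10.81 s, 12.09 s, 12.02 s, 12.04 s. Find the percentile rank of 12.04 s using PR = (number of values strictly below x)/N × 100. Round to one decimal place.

N = 5.
Strictly below 12.04: 2. Equal to 12.04: 1.
PR = 2/5 × 100 = 40.0

40.0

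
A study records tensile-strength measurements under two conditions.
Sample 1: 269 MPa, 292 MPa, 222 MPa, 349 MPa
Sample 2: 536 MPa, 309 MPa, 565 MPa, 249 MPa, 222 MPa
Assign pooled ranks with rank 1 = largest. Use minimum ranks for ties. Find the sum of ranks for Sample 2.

Sorted (descending): 565, 536, 349, 309, 292, 269, 249, 222, 222
The 2 values of 222 occupy positions 8–9 → each gets rank 8.
Sample 2 values → pooled ranks: 536→2, 309→4, 565→1, 249→7, 222→8
Rank sum = 2 + 4 + 1 + 7 + 8 = 22

22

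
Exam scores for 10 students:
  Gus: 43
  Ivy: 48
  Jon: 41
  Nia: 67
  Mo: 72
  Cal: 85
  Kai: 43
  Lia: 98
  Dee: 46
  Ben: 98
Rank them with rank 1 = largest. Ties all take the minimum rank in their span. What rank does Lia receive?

Sorted (descending): 98, 98, 85, 72, 67, 48, 46, 43, 43, 41
The 2 values of 98 occupy positions 1–2 → each gets rank 1.
The 2 values of 43 occupy positions 8–9 → each gets rank 8.
Lia has value 98 → rank 1.

1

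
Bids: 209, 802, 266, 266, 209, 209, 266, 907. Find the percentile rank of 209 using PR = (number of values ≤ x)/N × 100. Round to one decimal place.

37.5

N = 8.
Strictly below 209: 0. Equal to 209: 3.
PR = 3/8 × 100 = 37.5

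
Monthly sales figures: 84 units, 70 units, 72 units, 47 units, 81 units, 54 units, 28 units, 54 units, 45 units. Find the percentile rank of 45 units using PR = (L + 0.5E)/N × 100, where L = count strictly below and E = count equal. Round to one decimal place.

16.7

N = 9.
Strictly below 45: 1. Equal to 45: 1.
PR = (1 + 0.5·1)/9 × 100 = 16.7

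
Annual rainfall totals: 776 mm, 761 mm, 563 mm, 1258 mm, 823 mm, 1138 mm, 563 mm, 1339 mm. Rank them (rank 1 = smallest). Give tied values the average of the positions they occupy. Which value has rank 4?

Sorted (ascending): 563, 563, 761, 776, 823, 1138, 1258, 1339
The 2 values of 563 occupy positions 1–2 → average rank (1+2)/2 = 1.5.
Rank 4 → value 776.

776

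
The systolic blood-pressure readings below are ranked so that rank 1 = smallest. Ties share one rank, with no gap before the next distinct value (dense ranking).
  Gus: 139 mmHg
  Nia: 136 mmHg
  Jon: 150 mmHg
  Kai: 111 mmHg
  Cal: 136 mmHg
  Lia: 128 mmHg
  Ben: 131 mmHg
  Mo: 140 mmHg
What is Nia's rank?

4

Sorted (ascending): 111, 128, 131, 136, 136, 139, 140, 150
The 2 values of 136 share dense rank 4.
Remaining distinct values take the next consecutive integers.
Nia has value 136 mmHg → rank 4.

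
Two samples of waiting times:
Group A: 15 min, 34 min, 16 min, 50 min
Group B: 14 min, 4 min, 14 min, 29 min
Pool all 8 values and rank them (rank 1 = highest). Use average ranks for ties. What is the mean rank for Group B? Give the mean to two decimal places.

Sorted (descending): 50, 34, 29, 16, 15, 14, 14, 4
The 2 values of 14 occupy positions 6–7 → average rank (6+7)/2 = 6.5.
Group B values → pooled ranks: 14→6.5, 4→8, 14→6.5, 29→3
Mean rank = (6.5 + 8 + 6.5 + 3) / 4 = 6.00

6.00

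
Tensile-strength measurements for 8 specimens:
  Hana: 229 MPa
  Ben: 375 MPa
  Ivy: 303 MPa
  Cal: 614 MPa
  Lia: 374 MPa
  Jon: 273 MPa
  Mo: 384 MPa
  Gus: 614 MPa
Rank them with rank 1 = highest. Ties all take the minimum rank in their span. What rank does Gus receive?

1

Sorted (descending): 614, 614, 384, 375, 374, 303, 273, 229
The 2 values of 614 occupy positions 1–2 → each gets rank 1.
Gus has value 614 MPa → rank 1.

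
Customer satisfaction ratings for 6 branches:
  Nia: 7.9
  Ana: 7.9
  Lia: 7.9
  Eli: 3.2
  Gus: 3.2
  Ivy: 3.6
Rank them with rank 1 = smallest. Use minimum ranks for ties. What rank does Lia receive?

4

Sorted (ascending): 3.2, 3.2, 3.6, 7.9, 7.9, 7.9
The 2 values of 3.2 occupy positions 1–2 → each gets rank 1.
The 3 values of 7.9 occupy positions 4–6 → each gets rank 4.
Lia has value 7.9 → rank 4.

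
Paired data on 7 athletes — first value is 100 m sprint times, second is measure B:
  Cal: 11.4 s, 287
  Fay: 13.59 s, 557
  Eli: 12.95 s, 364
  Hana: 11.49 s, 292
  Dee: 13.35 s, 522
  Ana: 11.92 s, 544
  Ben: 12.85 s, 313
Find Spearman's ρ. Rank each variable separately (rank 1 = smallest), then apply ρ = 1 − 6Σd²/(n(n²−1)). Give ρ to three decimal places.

0.786

Ranks of variable 1: 1, 7, 5, 2, 6, 3, 4
Ranks of variable 2: 1, 7, 4, 2, 5, 6, 3
d = r₁ − r₂: 0, 0, 1, 0, 1, -3, 1
d²: 0, 0, 1, 0, 1, 9, 1; Σd² = 12
ρ = 1 − 6·12/(7·48) = 1 − 72/336 = 0.786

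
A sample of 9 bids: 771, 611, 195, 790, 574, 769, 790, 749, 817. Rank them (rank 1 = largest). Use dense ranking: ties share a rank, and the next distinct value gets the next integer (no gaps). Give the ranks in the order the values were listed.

3, 6, 8, 2, 7, 4, 2, 5, 1

Sorted (descending): 817, 790, 790, 771, 769, 749, 611, 574, 195
The 2 values of 790 share dense rank 2.
Remaining distinct values take the next consecutive integers.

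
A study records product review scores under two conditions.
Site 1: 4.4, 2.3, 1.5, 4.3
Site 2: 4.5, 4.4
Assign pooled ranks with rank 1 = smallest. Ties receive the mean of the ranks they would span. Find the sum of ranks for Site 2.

Sorted (ascending): 1.5, 2.3, 4.3, 4.4, 4.4, 4.5
The 2 values of 4.4 occupy positions 4–5 → average rank (4+5)/2 = 4.5.
Site 2 values → pooled ranks: 4.5→6, 4.4→4.5
Rank sum = 6 + 4.5 = 10.5

10.5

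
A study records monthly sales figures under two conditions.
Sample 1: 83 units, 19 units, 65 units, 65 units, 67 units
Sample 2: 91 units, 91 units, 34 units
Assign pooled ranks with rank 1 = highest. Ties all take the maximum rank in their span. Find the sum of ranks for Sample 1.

27

Sorted (descending): 91, 91, 83, 67, 65, 65, 34, 19
The 2 values of 91 occupy positions 1–2 → each gets rank 2.
The 2 values of 65 occupy positions 5–6 → each gets rank 6.
Sample 1 values → pooled ranks: 83→3, 19→8, 65→6, 65→6, 67→4
Rank sum = 3 + 8 + 6 + 6 + 4 = 27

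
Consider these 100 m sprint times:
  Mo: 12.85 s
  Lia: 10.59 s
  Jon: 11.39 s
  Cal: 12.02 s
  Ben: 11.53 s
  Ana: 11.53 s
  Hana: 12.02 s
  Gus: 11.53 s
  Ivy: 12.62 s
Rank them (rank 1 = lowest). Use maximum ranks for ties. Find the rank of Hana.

Sorted (ascending): 10.59, 11.39, 11.53, 11.53, 11.53, 12.02, 12.02, 12.62, 12.85
The 3 values of 11.53 occupy positions 3–5 → each gets rank 5.
The 2 values of 12.02 occupy positions 6–7 → each gets rank 7.
Hana has value 12.02 s → rank 7.

7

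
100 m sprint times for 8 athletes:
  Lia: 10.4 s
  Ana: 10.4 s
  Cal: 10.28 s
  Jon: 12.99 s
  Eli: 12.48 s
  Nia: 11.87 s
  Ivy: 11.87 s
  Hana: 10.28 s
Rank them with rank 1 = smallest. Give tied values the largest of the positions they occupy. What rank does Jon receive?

Sorted (ascending): 10.28, 10.28, 10.4, 10.4, 11.87, 11.87, 12.48, 12.99
The 2 values of 10.28 occupy positions 1–2 → each gets rank 2.
The 2 values of 10.4 occupy positions 3–4 → each gets rank 4.
The 2 values of 11.87 occupy positions 5–6 → each gets rank 6.
Jon has value 12.99 s → rank 8.

8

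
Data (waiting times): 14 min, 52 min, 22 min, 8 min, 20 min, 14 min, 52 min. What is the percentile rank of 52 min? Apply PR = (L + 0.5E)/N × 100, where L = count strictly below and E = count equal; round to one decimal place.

N = 7.
Strictly below 52: 5. Equal to 52: 2.
PR = (5 + 0.5·2)/7 × 100 = 85.7

85.7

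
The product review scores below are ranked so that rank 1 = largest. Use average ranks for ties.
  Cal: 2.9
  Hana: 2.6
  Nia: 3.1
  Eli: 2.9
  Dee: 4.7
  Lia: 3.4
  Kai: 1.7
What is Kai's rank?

7

Sorted (descending): 4.7, 3.4, 3.1, 2.9, 2.9, 2.6, 1.7
The 2 values of 2.9 occupy positions 4–5 → average rank (4+5)/2 = 4.5.
Kai has value 1.7 → rank 7.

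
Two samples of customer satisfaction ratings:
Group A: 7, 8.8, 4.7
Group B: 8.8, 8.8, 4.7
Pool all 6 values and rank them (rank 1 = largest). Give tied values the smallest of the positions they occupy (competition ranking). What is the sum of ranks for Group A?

10

Sorted (descending): 8.8, 8.8, 8.8, 7, 4.7, 4.7
The 3 values of 8.8 occupy positions 1–3 → each gets rank 1.
The 2 values of 4.7 occupy positions 5–6 → each gets rank 5.
Group A values → pooled ranks: 7→4, 8.8→1, 4.7→5
Rank sum = 4 + 1 + 5 = 10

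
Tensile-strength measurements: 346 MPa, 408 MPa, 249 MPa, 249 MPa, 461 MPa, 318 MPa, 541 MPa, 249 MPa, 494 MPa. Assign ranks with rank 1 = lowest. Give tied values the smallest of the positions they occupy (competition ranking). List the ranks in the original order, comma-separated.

Sorted (ascending): 249, 249, 249, 318, 346, 408, 461, 494, 541
The 3 values of 249 occupy positions 1–3 → each gets rank 1.

5, 6, 1, 1, 7, 4, 9, 1, 8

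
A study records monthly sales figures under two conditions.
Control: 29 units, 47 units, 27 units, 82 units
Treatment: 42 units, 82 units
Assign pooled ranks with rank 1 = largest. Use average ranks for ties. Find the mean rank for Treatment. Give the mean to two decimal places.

2.75

Sorted (descending): 82, 82, 47, 42, 29, 27
The 2 values of 82 occupy positions 1–2 → average rank (1+2)/2 = 1.5.
Treatment values → pooled ranks: 42→4, 82→1.5
Mean rank = (4 + 1.5) / 2 = 2.75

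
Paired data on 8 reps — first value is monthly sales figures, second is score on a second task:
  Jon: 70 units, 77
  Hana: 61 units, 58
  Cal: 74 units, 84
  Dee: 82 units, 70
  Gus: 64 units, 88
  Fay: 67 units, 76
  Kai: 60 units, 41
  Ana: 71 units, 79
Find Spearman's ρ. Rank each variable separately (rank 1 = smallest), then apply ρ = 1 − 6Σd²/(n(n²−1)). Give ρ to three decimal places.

0.405

Ranks of variable 1: 5, 2, 7, 8, 3, 4, 1, 6
Ranks of variable 2: 5, 2, 7, 3, 8, 4, 1, 6
d = r₁ − r₂: 0, 0, 0, 5, -5, 0, 0, 0
d²: 0, 0, 0, 25, 25, 0, 0, 0; Σd² = 50
ρ = 1 − 6·50/(8·63) = 1 − 300/504 = 0.405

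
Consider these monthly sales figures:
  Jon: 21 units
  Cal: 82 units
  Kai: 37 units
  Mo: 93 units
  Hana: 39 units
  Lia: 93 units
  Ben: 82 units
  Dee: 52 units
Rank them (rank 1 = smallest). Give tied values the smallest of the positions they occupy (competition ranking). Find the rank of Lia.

Sorted (ascending): 21, 37, 39, 52, 82, 82, 93, 93
The 2 values of 82 occupy positions 5–6 → each gets rank 5.
The 2 values of 93 occupy positions 7–8 → each gets rank 7.
Lia has value 93 units → rank 7.

7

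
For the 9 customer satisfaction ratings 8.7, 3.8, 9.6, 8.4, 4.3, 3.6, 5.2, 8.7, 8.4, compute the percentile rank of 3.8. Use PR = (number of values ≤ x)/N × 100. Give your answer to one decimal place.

22.2

N = 9.
Strictly below 3.8: 1. Equal to 3.8: 1.
PR = 2/9 × 100 = 22.2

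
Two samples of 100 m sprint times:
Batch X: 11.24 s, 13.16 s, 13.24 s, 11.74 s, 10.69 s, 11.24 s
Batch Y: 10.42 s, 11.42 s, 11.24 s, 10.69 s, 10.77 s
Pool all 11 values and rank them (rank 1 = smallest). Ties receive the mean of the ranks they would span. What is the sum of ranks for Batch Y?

21.5

Sorted (ascending): 10.42, 10.69, 10.69, 10.77, 11.24, 11.24, 11.24, 11.42, 11.74, 13.16, 13.24
The 2 values of 10.69 occupy positions 2–3 → average rank (2+3)/2 = 2.5.
The 3 values of 11.24 occupy positions 5–7 → average rank 6.
Batch Y values → pooled ranks: 10.42→1, 11.42→8, 11.24→6, 10.69→2.5, 10.77→4
Rank sum = 1 + 8 + 6 + 2.5 + 4 = 21.5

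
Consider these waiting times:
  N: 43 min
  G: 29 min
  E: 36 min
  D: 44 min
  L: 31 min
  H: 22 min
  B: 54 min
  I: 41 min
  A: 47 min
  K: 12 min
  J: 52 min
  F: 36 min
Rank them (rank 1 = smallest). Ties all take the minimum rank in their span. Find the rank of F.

Sorted (ascending): 12, 22, 29, 31, 36, 36, 41, 43, 44, 47, 52, 54
The 2 values of 36 occupy positions 5–6 → each gets rank 5.
F has value 36 min → rank 5.

5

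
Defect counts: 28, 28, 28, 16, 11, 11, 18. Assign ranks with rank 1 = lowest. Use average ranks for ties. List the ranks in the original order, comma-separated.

6, 6, 6, 3, 1.5, 1.5, 4

Sorted (ascending): 11, 11, 16, 18, 28, 28, 28
The 2 values of 11 occupy positions 1–2 → average rank (1+2)/2 = 1.5.
The 3 values of 28 occupy positions 5–7 → average rank 6.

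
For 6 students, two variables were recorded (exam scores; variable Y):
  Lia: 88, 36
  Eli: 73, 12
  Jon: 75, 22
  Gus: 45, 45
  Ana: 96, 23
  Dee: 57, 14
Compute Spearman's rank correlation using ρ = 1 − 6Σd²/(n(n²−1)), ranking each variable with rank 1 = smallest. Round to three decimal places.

Ranks of variable 1: 5, 3, 4, 1, 6, 2
Ranks of variable 2: 5, 1, 3, 6, 4, 2
d = r₁ − r₂: 0, 2, 1, -5, 2, 0
d²: 0, 4, 1, 25, 4, 0; Σd² = 34
ρ = 1 − 6·34/(6·35) = 1 − 204/210 = 0.029

0.029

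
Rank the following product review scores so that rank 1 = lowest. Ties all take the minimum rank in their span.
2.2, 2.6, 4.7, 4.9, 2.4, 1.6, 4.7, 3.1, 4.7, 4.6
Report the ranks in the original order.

2, 4, 7, 10, 3, 1, 7, 5, 7, 6

Sorted (ascending): 1.6, 2.2, 2.4, 2.6, 3.1, 4.6, 4.7, 4.7, 4.7, 4.9
The 3 values of 4.7 occupy positions 7–9 → each gets rank 7.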